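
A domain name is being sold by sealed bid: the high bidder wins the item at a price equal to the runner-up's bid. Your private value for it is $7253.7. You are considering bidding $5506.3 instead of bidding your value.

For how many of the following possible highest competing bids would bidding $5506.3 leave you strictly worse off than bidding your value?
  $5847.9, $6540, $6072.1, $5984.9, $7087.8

The deviation hurts exactly when the highest competing bid lies strictly between $5506.3 and $7253.7 — underbidding then forfeits a profitable win.
$5847.9: inside the interval → strictly worse (loss $1405.8).
$6540: inside the interval → strictly worse (loss $713.7).
$6072.1: inside the interval → strictly worse (loss $1181.6).
$5984.9: inside the interval → strictly worse (loss $1268.8).
$7087.8: inside the interval → strictly worse (loss $165.9).
Count: 5.

5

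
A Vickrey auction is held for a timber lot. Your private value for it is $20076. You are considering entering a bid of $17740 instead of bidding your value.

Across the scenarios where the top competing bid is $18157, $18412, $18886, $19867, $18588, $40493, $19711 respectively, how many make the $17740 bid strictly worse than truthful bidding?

The deviation hurts exactly when the highest competing bid lies strictly between $17740 and $20076 — underbidding then forfeits a profitable win.
$18157: inside the interval → strictly worse (loss $1919).
$18412: inside the interval → strictly worse (loss $1664).
$18886: inside the interval → strictly worse (loss $1190).
$19867: inside the interval → strictly worse (loss $209).
$18588: inside the interval → strictly worse (loss $1488).
$40493: above both → same outcome either way.
$19711: inside the interval → strictly worse (loss $365).
Count: 6.

6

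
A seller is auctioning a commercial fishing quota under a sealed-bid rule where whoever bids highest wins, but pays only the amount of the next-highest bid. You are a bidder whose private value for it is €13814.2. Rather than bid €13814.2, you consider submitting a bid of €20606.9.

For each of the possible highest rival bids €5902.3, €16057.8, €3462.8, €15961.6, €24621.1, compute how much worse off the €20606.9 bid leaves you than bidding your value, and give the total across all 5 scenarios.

€4391

The deviation costs you only when the competing bid falls strictly between €13814.2 and €20606.9; elsewhere both bids give the same outcome.
€5902.3: outcomes coincide → loss €0.
€16057.8: truthful payoff €0, deviation payoff −€2243.6 → loss €2243.6.
€3462.8: outcomes coincide → loss €0.
€15961.6: truthful payoff €0, deviation payoff −€2147.4 → loss €2147.4.
€24621.1: outcomes coincide → loss €0.
Total loss = €2243.6 + €2147.4 = €4391.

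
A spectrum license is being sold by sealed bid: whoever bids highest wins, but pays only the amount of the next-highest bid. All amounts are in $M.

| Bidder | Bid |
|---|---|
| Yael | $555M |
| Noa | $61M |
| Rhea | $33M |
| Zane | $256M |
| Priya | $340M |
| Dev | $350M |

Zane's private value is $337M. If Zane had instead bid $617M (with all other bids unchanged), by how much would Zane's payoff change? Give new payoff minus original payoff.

The highest bid among the other bidders is $555M; Zane's bid doesn't change that.
Original bid $256M: Zane is not highest (top rival bid is $555M); payoff $0M.
Alternative bid $617M: Zane is highest, pays the top rival bid $555M; payoff $337M − $555M = −$218M.
Change in payoff = −$218M − ($0M) = −$218M.

−$218M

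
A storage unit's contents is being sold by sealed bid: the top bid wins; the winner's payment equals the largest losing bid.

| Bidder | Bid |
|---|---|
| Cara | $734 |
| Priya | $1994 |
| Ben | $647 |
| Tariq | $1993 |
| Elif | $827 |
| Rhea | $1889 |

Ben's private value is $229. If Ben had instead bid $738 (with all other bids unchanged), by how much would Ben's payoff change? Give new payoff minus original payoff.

The highest bid among the other bidders is $1994; Ben's bid doesn't change that.
Original bid $647: Ben is not highest (top rival bid is $1994); payoff $0.
Alternative bid $738: Ben is not highest (top rival bid is $1994); payoff $0.
Change in payoff = $0 − ($0) = $0.

$0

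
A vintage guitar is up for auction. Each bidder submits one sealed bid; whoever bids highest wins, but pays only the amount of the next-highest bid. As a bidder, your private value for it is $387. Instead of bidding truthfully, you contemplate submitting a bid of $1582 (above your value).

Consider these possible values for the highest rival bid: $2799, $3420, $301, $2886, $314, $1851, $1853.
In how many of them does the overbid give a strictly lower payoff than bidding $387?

0

The deviation hurts exactly when the highest competing bid lies strictly between $387 and $1582 — overbidding then wins at a price above your value.
$2799: above both → same outcome either way.
$3420: above both → same outcome either way.
$301: below both → same outcome either way.
$2886: above both → same outcome either way.
$314: below both → same outcome either way.
$1851: above both → same outcome either way.
$1853: above both → same outcome either way.
Count: 0.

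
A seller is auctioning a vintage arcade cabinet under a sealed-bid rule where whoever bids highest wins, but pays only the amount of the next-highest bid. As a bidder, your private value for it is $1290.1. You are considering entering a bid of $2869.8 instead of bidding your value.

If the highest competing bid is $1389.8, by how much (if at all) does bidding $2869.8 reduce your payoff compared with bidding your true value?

$99.7

Bidding your value $1290.1: you lose (since $1290.1 < $1389.8). Payoff $0.
Bidding $2869.8: you win and pay $1389.8. Payoff $1290.1 − $1389.8 = −$99.7.
The competing bid $1389.8 lies between your value and your inflated bid, so overbidding wins an item priced above your value.
Loss from deviating = $0 − (−$99.7) = $99.7.
Truthful bidding weakly dominates here: raising your bid can only win items priced above your value, and lowering it can only forfeit items priced below.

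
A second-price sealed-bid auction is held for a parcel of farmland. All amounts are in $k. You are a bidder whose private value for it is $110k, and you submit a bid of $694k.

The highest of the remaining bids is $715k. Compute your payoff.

Your bid $694k is below the highest competing bid $715k, so you lose.
A losing bidder pays nothing and receives nothing: payoff = $0k.

$0k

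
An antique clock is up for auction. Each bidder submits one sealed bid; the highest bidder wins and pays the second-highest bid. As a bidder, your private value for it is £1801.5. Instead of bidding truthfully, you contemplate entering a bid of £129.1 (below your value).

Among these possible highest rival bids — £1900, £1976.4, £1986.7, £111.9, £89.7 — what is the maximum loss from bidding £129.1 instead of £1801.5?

£0

£1900: same outcome either way → loss £0.
£1976.4: same outcome either way → loss £0.
£1986.7: same outcome either way → loss £0.
£111.9: same outcome either way → loss £0.
£89.7: same outcome either way → loss £0.
Maximum loss: £0.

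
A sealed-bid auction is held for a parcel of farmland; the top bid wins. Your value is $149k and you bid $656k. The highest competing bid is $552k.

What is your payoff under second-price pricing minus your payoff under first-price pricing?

$104k

You have the highest bid, so you win under either rule.
Second-price: pay $552k → payoff −$403k.
First-price: pay your own bid $656k → payoff −$507k.
Difference = −$403k − (−$507k) = $104k.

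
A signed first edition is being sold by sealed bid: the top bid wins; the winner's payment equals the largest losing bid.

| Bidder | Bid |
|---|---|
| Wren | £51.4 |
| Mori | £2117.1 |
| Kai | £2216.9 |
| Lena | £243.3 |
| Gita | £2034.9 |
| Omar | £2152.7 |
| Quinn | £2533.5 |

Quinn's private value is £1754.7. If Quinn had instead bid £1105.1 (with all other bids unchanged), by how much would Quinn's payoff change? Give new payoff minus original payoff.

The highest bid among the other bidders is £2216.9; Quinn's bid doesn't change that.
Original bid £2533.5: Quinn is highest, pays the top rival bid £2216.9; payoff £1754.7 − £2216.9 = −£462.2.
Alternative bid £1105.1: Quinn is not highest (top rival bid is £2216.9); payoff £0.
Change in payoff = £0 − (−£462.2) = £462.2.

£462.2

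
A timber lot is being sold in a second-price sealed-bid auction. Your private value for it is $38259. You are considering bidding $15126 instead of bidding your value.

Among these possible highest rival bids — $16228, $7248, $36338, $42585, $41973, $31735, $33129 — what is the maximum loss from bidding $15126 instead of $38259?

$16228: truthful gives $22031, deviation gives $0 → loss $22031.
$7248: same outcome either way → loss $0.
$36338: truthful gives $1921, deviation gives $0 → loss $1921.
$42585: same outcome either way → loss $0.
$41973: same outcome either way → loss $0.
$31735: truthful gives $6524, deviation gives $0 → loss $6524.
$33129: truthful gives $5130, deviation gives $0 → loss $5130.
Maximum loss: $22031.

$22031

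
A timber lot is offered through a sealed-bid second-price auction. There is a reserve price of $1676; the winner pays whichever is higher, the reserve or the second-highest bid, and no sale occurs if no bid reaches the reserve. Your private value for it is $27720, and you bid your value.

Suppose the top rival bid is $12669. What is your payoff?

Your bid $27720 is the highest and exceeds the reserve.
Price = max(second-highest bid, reserve) = max($12669, $1676) = $12669.
Payoff = $27720 − $12669 = $15051.

$15051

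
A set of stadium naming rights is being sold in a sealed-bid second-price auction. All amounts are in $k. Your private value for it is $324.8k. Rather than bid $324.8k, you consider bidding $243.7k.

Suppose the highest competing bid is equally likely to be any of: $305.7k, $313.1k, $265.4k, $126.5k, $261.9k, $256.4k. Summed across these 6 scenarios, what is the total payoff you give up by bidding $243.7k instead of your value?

The deviation costs you only when the competing bid falls strictly between $243.7k and $324.8k; elsewhere both bids give the same outcome.
$305.7k: truthful payoff $19.1k, deviation payoff $0k → loss $19.1k.
$313.1k: truthful payoff $11.7k, deviation payoff $0k → loss $11.7k.
$265.4k: truthful payoff $59.4k, deviation payoff $0k → loss $59.4k.
$126.5k: outcomes coincide → loss $0k.
$261.9k: truthful payoff $62.9k, deviation payoff $0k → loss $62.9k.
$256.4k: truthful payoff $68.4k, deviation payoff $0k → loss $68.4k.
Total loss = $19.1k + $11.7k + $59.4k + $62.9k + $68.4k = $221.5k.

$221.5k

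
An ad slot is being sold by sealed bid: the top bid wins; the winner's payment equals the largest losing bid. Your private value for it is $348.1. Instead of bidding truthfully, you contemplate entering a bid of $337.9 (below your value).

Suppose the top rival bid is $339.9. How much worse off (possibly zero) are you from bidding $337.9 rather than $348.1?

$8.2

Bidding your value $348.1: you win (since $348.1 > $339.9) and pay $339.9. Payoff $8.2.
Bidding $337.9: you lose. Payoff $0.
The competing bid $339.9 lies between your shaded bid and your value, so underbidding forfeits an item you could have won at a profitable price.
Loss from deviating = $8.2 − ($0) = $8.2.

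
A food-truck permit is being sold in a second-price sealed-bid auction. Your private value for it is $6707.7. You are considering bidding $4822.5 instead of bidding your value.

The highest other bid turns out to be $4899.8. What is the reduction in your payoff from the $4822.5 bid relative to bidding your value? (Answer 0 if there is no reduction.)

$1807.9

Bidding your value $6707.7: you win (since $6707.7 > $4899.8) and pay $4899.8. Payoff $1807.9.
Bidding $4822.5: you lose. Payoff $0.
The competing bid $4899.8 lies between your shaded bid and your value, so underbidding forfeits an item you could have won at a profitable price.
Loss from deviating = $1807.9 − ($0) = $1807.9.
In a second-price auction your bid sets only whether you win, not what you pay, so bidding your true value is weakly dominant.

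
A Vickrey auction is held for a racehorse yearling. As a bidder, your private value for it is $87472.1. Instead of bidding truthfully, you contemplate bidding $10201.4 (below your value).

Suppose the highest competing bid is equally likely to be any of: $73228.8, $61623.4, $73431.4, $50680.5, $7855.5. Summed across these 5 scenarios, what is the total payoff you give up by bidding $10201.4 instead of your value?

The deviation costs you only when the competing bid falls strictly between $10201.4 and $87472.1; elsewhere both bids give the same outcome.
$73228.8: truthful payoff $14243.3, deviation payoff $0 → loss $14243.3.
$61623.4: truthful payoff $25848.7, deviation payoff $0 → loss $25848.7.
$73431.4: truthful payoff $14040.7, deviation payoff $0 → loss $14040.7.
$50680.5: truthful payoff $36791.6, deviation payoff $0 → loss $36791.6.
$7855.5: outcomes coincide → loss $0.
Total loss = $14243.3 + $25848.7 + $14040.7 + $36791.6 = $90924.3.

$90924.3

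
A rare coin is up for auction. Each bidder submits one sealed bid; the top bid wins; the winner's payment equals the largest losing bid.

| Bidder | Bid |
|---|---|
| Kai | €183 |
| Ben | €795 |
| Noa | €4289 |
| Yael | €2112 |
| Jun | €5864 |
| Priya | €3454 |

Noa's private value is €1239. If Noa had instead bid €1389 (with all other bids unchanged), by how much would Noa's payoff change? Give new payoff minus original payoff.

€0

The highest bid among the other bidders is €5864; Noa's bid doesn't change that.
Original bid €4289: Noa is not highest (top rival bid is €5864); payoff €0.
Alternative bid €1389: Noa is not highest (top rival bid is €5864); payoff €0.
Change in payoff = €0 − (€0) = €0.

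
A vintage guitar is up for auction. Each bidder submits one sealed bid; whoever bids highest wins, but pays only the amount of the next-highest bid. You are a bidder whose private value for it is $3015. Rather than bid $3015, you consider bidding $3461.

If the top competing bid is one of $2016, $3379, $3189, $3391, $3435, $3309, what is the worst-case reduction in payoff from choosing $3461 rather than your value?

$420

$2016: same outcome either way → loss $0.
$3379: truthful gives $0, deviation gives −$364 → loss $364.
$3189: truthful gives $0, deviation gives −$174 → loss $174.
$3391: truthful gives $0, deviation gives −$376 → loss $376.
$3435: truthful gives $0, deviation gives −$420 → loss $420.
$3309: truthful gives $0, deviation gives −$294 → loss $294.
Maximum loss: $420.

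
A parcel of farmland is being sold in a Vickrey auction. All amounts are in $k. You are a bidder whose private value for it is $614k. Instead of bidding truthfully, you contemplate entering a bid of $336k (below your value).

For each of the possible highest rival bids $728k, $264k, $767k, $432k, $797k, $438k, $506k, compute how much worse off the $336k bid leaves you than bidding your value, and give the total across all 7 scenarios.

The deviation costs you only when the competing bid falls strictly between $336k and $614k; elsewhere both bids give the same outcome.
$728k: outcomes coincide → loss $0k.
$264k: outcomes coincide → loss $0k.
$767k: outcomes coincide → loss $0k.
$432k: truthful payoff $182k, deviation payoff $0k → loss $182k.
$797k: outcomes coincide → loss $0k.
$438k: truthful payoff $176k, deviation payoff $0k → loss $176k.
$506k: truthful payoff $108k, deviation payoff $0k → loss $108k.
Total loss = $182k + $176k + $108k = $466k.
Truthful bidding weakly dominates here: raising your bid can only win items priced above your value, and lowering it can only forfeit items priced below.

$466k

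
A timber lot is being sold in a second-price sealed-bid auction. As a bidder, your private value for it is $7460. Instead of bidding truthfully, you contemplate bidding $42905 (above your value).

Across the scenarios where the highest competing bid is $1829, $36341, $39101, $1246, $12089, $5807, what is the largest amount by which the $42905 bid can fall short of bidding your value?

$31641

$1829: same outcome either way → loss $0.
$36341: truthful gives $0, deviation gives −$28881 → loss $28881.
$39101: truthful gives $0, deviation gives −$31641 → loss $31641.
$1246: same outcome either way → loss $0.
$12089: truthful gives $0, deviation gives −$4629 → loss $4629.
$5807: same outcome either way → loss $0.
Maximum loss: $31641.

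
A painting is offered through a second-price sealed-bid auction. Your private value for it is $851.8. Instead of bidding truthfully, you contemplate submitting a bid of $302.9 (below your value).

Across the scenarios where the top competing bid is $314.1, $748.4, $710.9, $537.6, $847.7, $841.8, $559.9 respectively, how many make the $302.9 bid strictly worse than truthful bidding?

The deviation hurts exactly when the highest competing bid lies strictly between $302.9 and $851.8 — underbidding then forfeits a profitable win.
$314.1: inside the interval → strictly worse (loss $537.7).
$748.4: inside the interval → strictly worse (loss $103.4).
$710.9: inside the interval → strictly worse (loss $140.9).
$537.6: inside the interval → strictly worse (loss $314.2).
$847.7: inside the interval → strictly worse (loss $4.1).
$841.8: inside the interval → strictly worse (loss $10).
$559.9: inside the interval → strictly worse (loss $291.9).
Count: 7.

7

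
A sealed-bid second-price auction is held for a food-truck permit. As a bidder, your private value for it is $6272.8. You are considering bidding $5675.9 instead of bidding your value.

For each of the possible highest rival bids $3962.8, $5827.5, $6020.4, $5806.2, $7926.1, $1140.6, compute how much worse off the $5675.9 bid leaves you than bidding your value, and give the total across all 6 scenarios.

The deviation costs you only when the competing bid falls strictly between $5675.9 and $6272.8; elsewhere both bids give the same outcome.
$3962.8: outcomes coincide → loss $0.
$5827.5: truthful payoff $445.3, deviation payoff $0 → loss $445.3.
$6020.4: truthful payoff $252.4, deviation payoff $0 → loss $252.4.
$5806.2: truthful payoff $466.6, deviation payoff $0 → loss $466.6.
$7926.1: outcomes coincide → loss $0.
$1140.6: outcomes coincide → loss $0.
Total loss = $445.3 + $252.4 + $466.6 = $1164.3.

$1164.3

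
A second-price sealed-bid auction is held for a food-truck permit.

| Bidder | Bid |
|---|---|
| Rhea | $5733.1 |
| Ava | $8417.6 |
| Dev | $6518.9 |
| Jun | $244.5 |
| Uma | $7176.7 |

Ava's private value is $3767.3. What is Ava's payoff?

Highest bid: Ava at $8417.6, so Ava wins.
Second-highest bid: Uma at $7176.7 — that is the price the winner pays.
Ava's payoff = value − price = $3767.3 − $7176.7 = −$3409.4.

−$3409.4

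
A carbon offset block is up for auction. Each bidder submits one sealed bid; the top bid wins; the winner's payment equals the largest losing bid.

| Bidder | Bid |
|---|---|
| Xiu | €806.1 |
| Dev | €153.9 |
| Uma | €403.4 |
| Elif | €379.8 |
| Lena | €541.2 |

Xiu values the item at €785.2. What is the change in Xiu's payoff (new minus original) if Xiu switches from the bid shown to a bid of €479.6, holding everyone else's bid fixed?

−€244

The highest bid among the other bidders is €541.2; Xiu's bid doesn't change that.
Original bid €806.1: Xiu is highest, pays the top rival bid €541.2; payoff €785.2 − €541.2 = €244.
Alternative bid €479.6: Xiu is not highest (top rival bid is €541.2); payoff €0.
Change in payoff = €0 − (€244) = −€244.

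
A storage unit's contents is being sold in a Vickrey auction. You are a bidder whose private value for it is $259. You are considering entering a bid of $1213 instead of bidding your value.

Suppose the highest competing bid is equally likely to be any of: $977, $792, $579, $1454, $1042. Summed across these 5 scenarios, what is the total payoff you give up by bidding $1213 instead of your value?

The deviation costs you only when the competing bid falls strictly between $259 and $1213; elsewhere both bids give the same outcome.
$977: truthful payoff $0, deviation payoff −$718 → loss $718.
$792: truthful payoff $0, deviation payoff −$533 → loss $533.
$579: truthful payoff $0, deviation payoff −$320 → loss $320.
$1454: outcomes coincide → loss $0.
$1042: truthful payoff $0, deviation payoff −$783 → loss $783.
Total loss = $718 + $533 + $320 + $783 = $2354.

$2354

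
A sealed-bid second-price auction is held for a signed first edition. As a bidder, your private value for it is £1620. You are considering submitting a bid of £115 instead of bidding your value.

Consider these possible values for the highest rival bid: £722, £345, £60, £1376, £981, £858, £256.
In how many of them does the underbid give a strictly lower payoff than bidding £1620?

The deviation hurts exactly when the highest competing bid lies strictly between £115 and £1620 — underbidding then forfeits a profitable win.
£722: inside the interval → strictly worse (loss £898).
£345: inside the interval → strictly worse (loss £1275).
£60: below both → same outcome either way.
£1376: inside the interval → strictly worse (loss £244).
£981: inside the interval → strictly worse (loss £639).
£858: inside the interval → strictly worse (loss £762).
£256: inside the interval → strictly worse (loss £1364).
Count: 6.

6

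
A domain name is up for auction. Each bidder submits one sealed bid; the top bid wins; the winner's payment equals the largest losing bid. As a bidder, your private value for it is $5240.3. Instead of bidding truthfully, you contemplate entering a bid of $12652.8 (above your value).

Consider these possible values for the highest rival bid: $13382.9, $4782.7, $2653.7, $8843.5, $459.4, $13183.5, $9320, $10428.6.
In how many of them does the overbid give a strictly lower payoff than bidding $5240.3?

The deviation hurts exactly when the highest competing bid lies strictly between $5240.3 and $12652.8 — overbidding then wins at a price above your value.
$13382.9: above both → same outcome either way.
$4782.7: below both → same outcome either way.
$2653.7: below both → same outcome either way.
$8843.5: inside the interval → strictly worse (loss $3603.2).
$459.4: below both → same outcome either way.
$13183.5: above both → same outcome either way.
$9320: inside the interval → strictly worse (loss $4079.7).
$10428.6: inside the interval → strictly worse (loss $5188.3).
Count: 3.

3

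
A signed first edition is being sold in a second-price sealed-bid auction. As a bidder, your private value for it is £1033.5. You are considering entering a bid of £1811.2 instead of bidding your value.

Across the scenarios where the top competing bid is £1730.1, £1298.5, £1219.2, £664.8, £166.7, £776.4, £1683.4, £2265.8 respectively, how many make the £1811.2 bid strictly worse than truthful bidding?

4

The deviation hurts exactly when the highest competing bid lies strictly between £1033.5 and £1811.2 — overbidding then wins at a price above your value.
£1730.1: inside the interval → strictly worse (loss £696.6).
£1298.5: inside the interval → strictly worse (loss £265).
£1219.2: inside the interval → strictly worse (loss £185.7).
£664.8: below both → same outcome either way.
£166.7: below both → same outcome either way.
£776.4: below both → same outcome either way.
£1683.4: inside the interval → strictly worse (loss £649.9).
£2265.8: above both → same outcome either way.
Count: 4.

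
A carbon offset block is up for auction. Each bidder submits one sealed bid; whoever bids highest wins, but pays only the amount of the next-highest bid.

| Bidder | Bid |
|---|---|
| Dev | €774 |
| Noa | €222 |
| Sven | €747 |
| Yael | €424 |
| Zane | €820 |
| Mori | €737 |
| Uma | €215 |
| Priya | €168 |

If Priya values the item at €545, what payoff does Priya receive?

€0

Highest bid: Zane at €820, so Zane wins.
Second-highest bid: Dev at €774 — that is the price the winner pays.
Priya did not win, so Priya pays nothing and receives nothing: payoff €0.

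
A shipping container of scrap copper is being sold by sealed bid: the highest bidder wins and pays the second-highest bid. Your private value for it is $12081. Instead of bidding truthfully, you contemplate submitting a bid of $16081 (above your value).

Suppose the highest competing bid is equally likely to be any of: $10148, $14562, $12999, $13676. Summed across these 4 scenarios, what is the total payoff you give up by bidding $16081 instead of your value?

The deviation costs you only when the competing bid falls strictly between $12081 and $16081; elsewhere both bids give the same outcome.
$10148: outcomes coincide → loss $0.
$14562: truthful payoff $0, deviation payoff −$2481 → loss $2481.
$12999: truthful payoff $0, deviation payoff −$918 → loss $918.
$13676: truthful payoff $0, deviation payoff −$1595 → loss $1595.
Total loss = $2481 + $918 + $1595 = $4994.

$4994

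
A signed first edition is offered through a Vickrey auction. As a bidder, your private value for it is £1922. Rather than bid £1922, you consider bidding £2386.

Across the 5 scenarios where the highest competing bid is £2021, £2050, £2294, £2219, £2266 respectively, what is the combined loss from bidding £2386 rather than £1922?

The deviation costs you only when the competing bid falls strictly between £1922 and £2386; elsewhere both bids give the same outcome.
£2021: truthful payoff £0, deviation payoff −£99 → loss £99.
£2050: truthful payoff £0, deviation payoff −£128 → loss £128.
£2294: truthful payoff £0, deviation payoff −£372 → loss £372.
£2219: truthful payoff £0, deviation payoff −£297 → loss £297.
£2266: truthful payoff £0, deviation payoff −£344 → loss £344.
Total loss = £99 + £128 + £372 + £297 + £344 = £1240.

£1240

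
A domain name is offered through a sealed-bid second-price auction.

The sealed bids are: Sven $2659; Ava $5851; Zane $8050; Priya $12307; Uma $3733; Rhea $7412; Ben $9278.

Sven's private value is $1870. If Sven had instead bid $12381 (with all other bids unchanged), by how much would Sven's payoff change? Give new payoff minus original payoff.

−$10437

The highest bid among the other bidders is $12307; Sven's bid doesn't change that.
Original bid $2659: Sven is not highest (top rival bid is $12307); payoff $0.
Alternative bid $12381: Sven is highest, pays the top rival bid $12307; payoff $1870 − $12307 = −$10437.
Change in payoff = −$10437 − ($0) = −$10437.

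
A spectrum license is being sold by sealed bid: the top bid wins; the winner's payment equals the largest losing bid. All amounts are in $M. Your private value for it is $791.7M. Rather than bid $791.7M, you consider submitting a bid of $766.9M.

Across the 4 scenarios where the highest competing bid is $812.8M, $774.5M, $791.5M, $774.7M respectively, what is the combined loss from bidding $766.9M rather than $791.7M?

$34.4M

The deviation costs you only when the competing bid falls strictly between $766.9M and $791.7M; elsewhere both bids give the same outcome.
$812.8M: outcomes coincide → loss $0M.
$774.5M: truthful payoff $17.2M, deviation payoff $0M → loss $17.2M.
$791.5M: truthful payoff $0.2M, deviation payoff $0M → loss $0.2M.
$774.7M: truthful payoff $17M, deviation payoff $0M → loss $17M.
Total loss = $17.2M + $0.2M + $17M = $34.4M.
In a second-price auction your bid sets only whether you win, not what you pay, so bidding your true value is weakly dominant.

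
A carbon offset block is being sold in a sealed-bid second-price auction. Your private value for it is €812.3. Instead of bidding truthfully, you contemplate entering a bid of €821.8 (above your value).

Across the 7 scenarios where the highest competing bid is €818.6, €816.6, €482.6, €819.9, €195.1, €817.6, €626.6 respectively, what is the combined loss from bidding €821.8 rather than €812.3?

€23.5

The deviation costs you only when the competing bid falls strictly between €812.3 and €821.8; elsewhere both bids give the same outcome.
€818.6: truthful payoff €0, deviation payoff −€6.3 → loss €6.3.
€816.6: truthful payoff €0, deviation payoff −€4.3 → loss €4.3.
€482.6: outcomes coincide → loss €0.
€819.9: truthful payoff €0, deviation payoff −€7.6 → loss €7.6.
€195.1: outcomes coincide → loss €0.
€817.6: truthful payoff €0, deviation payoff −€5.3 → loss €5.3.
€626.6: outcomes coincide → loss €0.
Total loss = €6.3 + €4.3 + €7.6 + €5.3 = €23.5.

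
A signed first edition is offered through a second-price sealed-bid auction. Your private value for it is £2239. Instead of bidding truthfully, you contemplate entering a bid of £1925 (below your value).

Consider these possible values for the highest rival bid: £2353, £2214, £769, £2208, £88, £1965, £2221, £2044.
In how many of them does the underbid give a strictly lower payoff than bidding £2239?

5

The deviation hurts exactly when the highest competing bid lies strictly between £1925 and £2239 — underbidding then forfeits a profitable win.
£2353: above both → same outcome either way.
£2214: inside the interval → strictly worse (loss £25).
£769: below both → same outcome either way.
£2208: inside the interval → strictly worse (loss £31).
£88: below both → same outcome either way.
£1965: inside the interval → strictly worse (loss £274).
£2221: inside the interval → strictly worse (loss £18).
£2044: inside the interval → strictly worse (loss £195).
Count: 5.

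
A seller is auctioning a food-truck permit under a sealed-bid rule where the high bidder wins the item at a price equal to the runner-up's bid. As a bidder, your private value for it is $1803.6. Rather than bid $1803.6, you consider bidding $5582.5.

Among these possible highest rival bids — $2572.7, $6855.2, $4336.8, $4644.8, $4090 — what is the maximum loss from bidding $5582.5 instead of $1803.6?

$2841.2

$2572.7: truthful gives $0, deviation gives −$769.1 → loss $769.1.
$6855.2: same outcome either way → loss $0.
$4336.8: truthful gives $0, deviation gives −$2533.2 → loss $2533.2.
$4644.8: truthful gives $0, deviation gives −$2841.2 → loss $2841.2.
$4090: truthful gives $0, deviation gives −$2286.4 → loss $2286.4.
Maximum loss: $2841.2.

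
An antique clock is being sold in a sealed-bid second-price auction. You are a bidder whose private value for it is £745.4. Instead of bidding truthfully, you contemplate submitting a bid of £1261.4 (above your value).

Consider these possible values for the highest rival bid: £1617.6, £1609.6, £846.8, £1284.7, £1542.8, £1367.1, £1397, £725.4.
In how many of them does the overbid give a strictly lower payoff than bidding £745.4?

1

The deviation hurts exactly when the highest competing bid lies strictly between £745.4 and £1261.4 — overbidding then wins at a price above your value.
£1617.6: above both → same outcome either way.
£1609.6: above both → same outcome either way.
£846.8: inside the interval → strictly worse (loss £101.4).
£1284.7: above both → same outcome either way.
£1542.8: above both → same outcome either way.
£1367.1: above both → same outcome either way.
£1397: above both → same outcome either way.
£725.4: below both → same outcome either way.
Count: 1.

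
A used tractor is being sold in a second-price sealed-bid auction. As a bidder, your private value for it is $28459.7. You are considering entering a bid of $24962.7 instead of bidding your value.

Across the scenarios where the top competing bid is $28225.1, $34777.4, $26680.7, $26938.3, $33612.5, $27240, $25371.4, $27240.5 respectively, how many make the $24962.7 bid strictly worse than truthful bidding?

6

The deviation hurts exactly when the highest competing bid lies strictly between $24962.7 and $28459.7 — underbidding then forfeits a profitable win.
$28225.1: inside the interval → strictly worse (loss $234.6).
$34777.4: above both → same outcome either way.
$26680.7: inside the interval → strictly worse (loss $1779).
$26938.3: inside the interval → strictly worse (loss $1521.4).
$33612.5: above both → same outcome either way.
$27240: inside the interval → strictly worse (loss $1219.7).
$25371.4: inside the interval → strictly worse (loss $3088.3).
$27240.5: inside the interval → strictly worse (loss $1219.2).
Count: 6.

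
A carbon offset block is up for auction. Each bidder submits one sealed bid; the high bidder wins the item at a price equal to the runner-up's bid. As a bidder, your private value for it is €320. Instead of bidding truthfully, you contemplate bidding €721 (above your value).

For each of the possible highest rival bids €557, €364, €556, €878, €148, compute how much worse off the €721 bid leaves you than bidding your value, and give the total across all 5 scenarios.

The deviation costs you only when the competing bid falls strictly between €320 and €721; elsewhere both bids give the same outcome.
€557: truthful payoff €0, deviation payoff −€237 → loss €237.
€364: truthful payoff €0, deviation payoff −€44 → loss €44.
€556: truthful payoff €0, deviation payoff −€236 → loss €236.
€878: outcomes coincide → loss €0.
€148: outcomes coincide → loss €0.
Total loss = €237 + €44 + €236 = €517.
Truthful bidding weakly dominates here: raising your bid can only win items priced above your value, and lowering it can only forfeit items priced below.

€517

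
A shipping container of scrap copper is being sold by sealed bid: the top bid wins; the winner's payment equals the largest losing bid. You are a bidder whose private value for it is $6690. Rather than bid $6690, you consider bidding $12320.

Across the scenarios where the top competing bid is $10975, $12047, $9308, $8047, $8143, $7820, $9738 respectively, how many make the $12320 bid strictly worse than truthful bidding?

The deviation hurts exactly when the highest competing bid lies strictly between $6690 and $12320 — overbidding then wins at a price above your value.
$10975: inside the interval → strictly worse (loss $4285).
$12047: inside the interval → strictly worse (loss $5357).
$9308: inside the interval → strictly worse (loss $2618).
$8047: inside the interval → strictly worse (loss $1357).
$8143: inside the interval → strictly worse (loss $1453).
$7820: inside the interval → strictly worse (loss $1130).
$9738: inside the interval → strictly worse (loss $3048).
Count: 7.

7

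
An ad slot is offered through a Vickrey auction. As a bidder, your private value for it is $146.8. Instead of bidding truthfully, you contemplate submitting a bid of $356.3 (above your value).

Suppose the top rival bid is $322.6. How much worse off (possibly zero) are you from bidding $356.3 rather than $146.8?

Bidding your value $146.8: you lose (since $146.8 < $322.6). Payoff $0.
Bidding $356.3: you win and pay $322.6. Payoff $146.8 − $322.6 = −$175.8.
The competing bid $322.6 lies between your value and your inflated bid, so overbidding wins an item priced above your value.
Loss from deviating = $0 − (−$175.8) = $175.8.

$175.8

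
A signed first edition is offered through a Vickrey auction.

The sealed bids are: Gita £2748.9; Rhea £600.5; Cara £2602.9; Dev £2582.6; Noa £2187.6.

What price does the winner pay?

Highest bid: Gita at £2748.9, so Gita wins.
Second-highest bid: Cara at £2602.9 — that is the price the winner pays.

£2602.9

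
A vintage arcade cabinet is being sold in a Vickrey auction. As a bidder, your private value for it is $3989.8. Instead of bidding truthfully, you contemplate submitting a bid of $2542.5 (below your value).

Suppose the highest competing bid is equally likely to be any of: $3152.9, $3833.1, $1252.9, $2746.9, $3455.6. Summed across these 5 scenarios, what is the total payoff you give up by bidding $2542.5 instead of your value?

$2770.7

The deviation costs you only when the competing bid falls strictly between $2542.5 and $3989.8; elsewhere both bids give the same outcome.
$3152.9: truthful payoff $836.9, deviation payoff $0 → loss $836.9.
$3833.1: truthful payoff $156.7, deviation payoff $0 → loss $156.7.
$1252.9: outcomes coincide → loss $0.
$2746.9: truthful payoff $1242.9, deviation payoff $0 → loss $1242.9.
$3455.6: truthful payoff $534.2, deviation payoff $0 → loss $534.2.
Total loss = $836.9 + $156.7 + $1242.9 + $534.2 = $2770.7.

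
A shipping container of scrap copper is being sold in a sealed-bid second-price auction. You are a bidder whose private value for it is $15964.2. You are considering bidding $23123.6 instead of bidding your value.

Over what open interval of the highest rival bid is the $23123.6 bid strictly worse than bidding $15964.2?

If the competing bid is below $15964.2, both bids win at the same price — no difference.
If it is above $23123.6, both bids lose — no difference.
If it lies strictly between $15964.2 and $23123.6, bidding your value loses (payoff 0) while bidding $23123.6 wins at a price above your value (payoff negative).
So the deviation strictly hurts on the open interval ($15964.2, $23123.6).

($15964.2, $23123.6)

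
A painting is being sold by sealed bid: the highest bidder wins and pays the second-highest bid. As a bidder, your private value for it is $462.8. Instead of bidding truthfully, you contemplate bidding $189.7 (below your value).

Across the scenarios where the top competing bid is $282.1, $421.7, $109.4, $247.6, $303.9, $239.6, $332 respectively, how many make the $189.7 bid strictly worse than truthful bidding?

6

The deviation hurts exactly when the highest competing bid lies strictly between $189.7 and $462.8 — underbidding then forfeits a profitable win.
$282.1: inside the interval → strictly worse (loss $180.7).
$421.7: inside the interval → strictly worse (loss $41.1).
$109.4: below both → same outcome either way.
$247.6: inside the interval → strictly worse (loss $215.2).
$303.9: inside the interval → strictly worse (loss $158.9).
$239.6: inside the interval → strictly worse (loss $223.2).
$332: inside the interval → strictly worse (loss $130.8).
Count: 6.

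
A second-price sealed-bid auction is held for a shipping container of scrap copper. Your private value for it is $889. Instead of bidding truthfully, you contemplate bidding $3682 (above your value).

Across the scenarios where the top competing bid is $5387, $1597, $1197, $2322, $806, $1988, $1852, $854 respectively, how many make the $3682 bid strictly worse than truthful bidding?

The deviation hurts exactly when the highest competing bid lies strictly between $889 and $3682 — overbidding then wins at a price above your value.
$5387: above both → same outcome either way.
$1597: inside the interval → strictly worse (loss $708).
$1197: inside the interval → strictly worse (loss $308).
$2322: inside the interval → strictly worse (loss $1433).
$806: below both → same outcome either way.
$1988: inside the interval → strictly worse (loss $1099).
$1852: inside the interval → strictly worse (loss $963).
$854: below both → same outcome either way.
Count: 5.

5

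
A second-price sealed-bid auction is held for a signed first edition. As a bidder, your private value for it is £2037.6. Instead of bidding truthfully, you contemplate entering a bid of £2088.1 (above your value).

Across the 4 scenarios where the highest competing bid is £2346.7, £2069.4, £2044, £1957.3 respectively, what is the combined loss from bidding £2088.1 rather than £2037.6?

The deviation costs you only when the competing bid falls strictly between £2037.6 and £2088.1; elsewhere both bids give the same outcome.
£2346.7: outcomes coincide → loss £0.
£2069.4: truthful payoff £0, deviation payoff −£31.8 → loss £31.8.
£2044: truthful payoff £0, deviation payoff −£6.4 → loss £6.4.
£1957.3: outcomes coincide → loss £0.
Total loss = £31.8 + £6.4 = £38.2.

£38.2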